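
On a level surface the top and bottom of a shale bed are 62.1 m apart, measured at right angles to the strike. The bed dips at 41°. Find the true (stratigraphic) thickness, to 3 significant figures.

40.7 m

True thickness t = w · sin(dip) = 62.1 × sin 41°
t = 62.1 × 0.6561 = 40.741 m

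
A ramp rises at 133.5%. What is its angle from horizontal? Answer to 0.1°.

tan θ = 133.5/100 = 1.3350
θ = arctan(1.3350) = 53.16°

53.2°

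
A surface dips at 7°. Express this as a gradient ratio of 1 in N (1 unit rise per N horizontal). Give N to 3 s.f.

1 : N means tan θ = 1/N, so N = 1/tan 7° = 1/0.1228

1 in 8.14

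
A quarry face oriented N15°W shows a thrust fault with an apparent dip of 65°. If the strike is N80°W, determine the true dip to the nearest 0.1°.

The section is 65° from the strike.
tan δ = tan α / sin β = tan 65° / sin 65° = 2.1445 / 0.9063 = 2.3662
true dip = arctan 2.3662 = 67.09°

67.1°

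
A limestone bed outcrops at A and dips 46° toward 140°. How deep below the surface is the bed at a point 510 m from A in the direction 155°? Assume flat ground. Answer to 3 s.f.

510 m

The hole lies 15° from the dip direction, so the down-dip offset is 510 × cos 15° = 492.62 m.
Depth = down-dip offset × tan(dip) = 492.62 × tan 46° = 492.62 × 1.0355
Depth = 510.13 m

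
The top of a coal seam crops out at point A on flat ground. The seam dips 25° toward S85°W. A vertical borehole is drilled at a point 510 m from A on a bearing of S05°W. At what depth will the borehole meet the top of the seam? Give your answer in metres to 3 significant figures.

The hole lies 80° from the dip direction, so the down-dip offset is 510 × cos 80° = 88.56 m.
Depth = down-dip offset × tan(dip) = 88.56 × tan 25° = 88.56 × 0.4663
Depth = 41.30 m

41.3 m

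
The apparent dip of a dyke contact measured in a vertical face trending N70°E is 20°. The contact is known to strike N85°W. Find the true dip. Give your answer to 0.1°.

The section is 25° from the strike.
tan(true dip) = tan 20° / sin 25° = 0.8612
δ = arctan(0.8612) = 40.74°

40.7°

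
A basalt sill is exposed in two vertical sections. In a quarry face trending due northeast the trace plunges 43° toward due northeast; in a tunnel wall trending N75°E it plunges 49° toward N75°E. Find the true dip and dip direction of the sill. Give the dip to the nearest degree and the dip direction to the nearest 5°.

The two traces are lines in the plane: v₁ = (sin 45°·cos 43°, cos 45°·cos 43°, −sin 43°), v₂ = (sin 75°·cos 49°, cos 75°·cos 49°, −sin 49°).
Cross product v₁ × v₂ gives the pole to the plane: n ∝ (0.274, 0.042, 0.240).
True dip = arccos(n_z / |n|) = arccos(0.6538) = 49.2°.
The horizontal component of n points toward azimuth atan2(n_x, n_y) = 81°, the dip direction.

true dip 49°, dip direction 080°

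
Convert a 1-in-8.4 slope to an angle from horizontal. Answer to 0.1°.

6.8°

tan θ = 1/8.4 = 0.1190
θ = arctan(0.1190) = 6.79°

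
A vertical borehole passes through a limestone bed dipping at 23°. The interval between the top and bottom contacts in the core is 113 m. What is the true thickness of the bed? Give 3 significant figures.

True thickness t = h · cos(dip) = 113 × cos 23°
t = 113 × 0.9205 = 104.017 m

104 m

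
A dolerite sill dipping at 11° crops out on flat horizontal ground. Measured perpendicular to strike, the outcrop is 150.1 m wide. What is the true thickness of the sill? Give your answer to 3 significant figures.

28.6 m

True thickness t = w · sin(dip) = 150.1 × sin 11°
t = 150.1 × 0.1908 = 28.640 m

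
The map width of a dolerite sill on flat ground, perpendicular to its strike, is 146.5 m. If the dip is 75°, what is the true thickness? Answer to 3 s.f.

True thickness t = w · sin(dip) = 146.5 × sin 75°
t = 146.5 × 0.9659 = 141.508 m

142 m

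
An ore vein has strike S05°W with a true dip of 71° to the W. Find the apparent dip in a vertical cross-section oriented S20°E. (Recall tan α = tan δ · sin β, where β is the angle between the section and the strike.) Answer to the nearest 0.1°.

50.8°

Angle between strike (S05°W) and section (S20°E): β = 25°.
tan α = tan 71° × sin 25° = 2.9042 × 0.4226 = 1.2274
apparent dip = arctan 1.2274 = 50.83°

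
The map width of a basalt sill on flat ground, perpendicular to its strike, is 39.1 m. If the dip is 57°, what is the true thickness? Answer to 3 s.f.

32.8 m

True thickness t = w · sin(dip) = 39.1 × sin 57°
t = 39.1 × 0.8387 = 32.792 m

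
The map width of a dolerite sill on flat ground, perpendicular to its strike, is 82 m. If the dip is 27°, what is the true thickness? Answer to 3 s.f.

True thickness t = w · sin(dip) = 82 × sin 27°
t = 82 × 0.4540 = 37.227 m

37.2 m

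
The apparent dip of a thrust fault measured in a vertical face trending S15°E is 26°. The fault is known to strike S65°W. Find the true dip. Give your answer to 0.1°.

26.3°

β = acute angle between strike S65°W and section S15°E = 80°.
tan δ = tan α / sin β = tan 26° / sin 80° = 0.4877 / 0.9848 = 0.4953
δ = arctan(0.4953) = 26.35°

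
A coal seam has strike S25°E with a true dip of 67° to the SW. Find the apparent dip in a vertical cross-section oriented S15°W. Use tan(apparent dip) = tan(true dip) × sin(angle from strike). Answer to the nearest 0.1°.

The section lies 40° from the strike.
tan(apparent dip) = tan 67° · sin 40° = 1.5143
α = arctan(1.5143) = 56.56°

56.6°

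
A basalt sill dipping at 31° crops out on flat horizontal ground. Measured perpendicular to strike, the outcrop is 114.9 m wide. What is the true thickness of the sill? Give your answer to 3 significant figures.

True thickness t = w · sin(dip) = 114.9 × sin 31°
t = 114.9 × 0.5150 = 59.178 m

59.2 m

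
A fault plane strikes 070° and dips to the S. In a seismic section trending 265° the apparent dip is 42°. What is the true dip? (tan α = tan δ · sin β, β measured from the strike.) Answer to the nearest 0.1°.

The section is 15° from the strike.
tan δ = tan α / sin β = tan 42° / sin 15° = 0.9004 / 0.2588 = 3.4789
δ = arctan(3.4789) = 73.96°

74.0°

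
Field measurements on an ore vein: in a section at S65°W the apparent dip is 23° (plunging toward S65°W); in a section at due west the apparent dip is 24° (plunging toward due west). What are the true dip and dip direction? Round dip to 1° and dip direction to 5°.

The two traces are lines in the plane: v₁ = (sin 245°·cos 23°, cos 245°·cos 23°, −sin 23°), v₂ = (sin 270°·cos 24°, cos 270°·cos 24°, −sin 24°).
Cross product v₁ × v₂ gives the pole to the plane: n ∝ (-0.158, -0.018, 0.355).
True dip = arccos(n_z / |n|) = arccos(0.9126) = 24.1°.
Dip direction = azimuth of (n_x, n_y) = atan2(-0.158, -0.018) = 264°.

true dip 24°, dip direction 265°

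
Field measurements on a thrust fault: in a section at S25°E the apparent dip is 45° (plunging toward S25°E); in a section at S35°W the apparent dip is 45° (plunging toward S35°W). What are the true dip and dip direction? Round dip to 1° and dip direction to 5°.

Represent each trace as a vector plunging at its apparent dip toward its trend (east-north-up frame): v₁ = (0.299, -0.641, -0.707), v₂ = (-0.406, -0.579, -0.707).
The plane normal is n = v₁ × v₂ ∝ (-0.044, -0.498, 0.433).
True dip = arccos(n_z / |n|) = arccos(0.6547) = 49.1°.
Dip direction = atan2(-0.044, -0.498) = 185° (azimuth of n's horizontal projection).

true dip 49°, dip direction 185°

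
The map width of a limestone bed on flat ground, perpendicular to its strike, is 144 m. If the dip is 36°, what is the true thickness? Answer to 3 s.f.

True thickness t = w · sin(dip) = 144 × sin 36°
t = 144 × 0.5878 = 84.641 m

84.6 m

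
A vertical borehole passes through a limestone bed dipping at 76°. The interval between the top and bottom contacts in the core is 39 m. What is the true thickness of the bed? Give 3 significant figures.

True thickness t = h · cos(dip) = 39 × cos 76°
t = 39 × 0.2419 = 9.435 m

9.43 m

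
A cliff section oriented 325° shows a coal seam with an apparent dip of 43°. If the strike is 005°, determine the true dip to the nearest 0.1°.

The section is 40° from the strike.
tan δ = tan α / sin β = tan 43° / sin 40° = 0.9325 / 0.6428 = 1.4507
true dip = arctan 1.4507 = 55.42°

55.4°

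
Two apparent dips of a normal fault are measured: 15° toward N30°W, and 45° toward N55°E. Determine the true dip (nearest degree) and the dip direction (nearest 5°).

Each apparent-dip line lies in the plane. As unit vectors (x east, y north, z up), v₁ plunges 15°→N30°W and v₂ plunges 45°→N55°E.
n = v₁ × v₂ = (0.487, 0.491, 0.680) (taken with n_z > 0).
Dip δ = arctan(|n_h|/n_z) = arctan(0.692/0.680) = 45.5°.
Dip direction = azimuth of (n_x, n_y) = atan2(0.487, 0.491) = 45°.

true dip 45°, dip direction 045°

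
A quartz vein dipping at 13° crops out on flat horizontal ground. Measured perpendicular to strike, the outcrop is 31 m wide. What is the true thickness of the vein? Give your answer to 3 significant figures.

True thickness t = w · sin(dip) = 31 × sin 13°
t = 31 × 0.2250 = 6.973 m

6.97 m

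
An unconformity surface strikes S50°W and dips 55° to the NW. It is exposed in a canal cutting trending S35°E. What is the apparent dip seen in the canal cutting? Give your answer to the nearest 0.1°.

54.9°

The section lies 85° from the strike.
tan α = tan 55° × sin 85° = 1.4281 × 0.9962 = 1.4227
apparent dip = arctan 1.4227 = 54.90°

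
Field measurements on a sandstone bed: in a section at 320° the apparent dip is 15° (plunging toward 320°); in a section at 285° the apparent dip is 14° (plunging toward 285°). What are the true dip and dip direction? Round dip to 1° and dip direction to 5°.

true dip 15°, dip direction 310°

Represent each trace as a vector plunging at its apparent dip toward its trend (east-north-up frame): v₁ = (-0.621, 0.740, -0.259), v₂ = (-0.937, 0.251, -0.242).
Cross product v₁ × v₂ gives the pole to the plane: n ∝ (-0.114, 0.092, 0.538).
Dip δ = arctan(|n_h|/n_z) = arctan(0.147/0.538) = 15.3°.
Dip direction = azimuth of (n_x, n_y) = atan2(-0.114, 0.092) = 309°.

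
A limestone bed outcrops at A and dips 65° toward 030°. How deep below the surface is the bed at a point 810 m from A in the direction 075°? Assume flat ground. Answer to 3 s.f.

The hole lies 45° from the dip direction, so the down-dip offset is 810 × cos 45° = 572.76 m.
Depth = down-dip offset × tan(dip) = 572.76 × tan 65° = 572.76 × 2.1445
Depth = 1228.28 m

1230 m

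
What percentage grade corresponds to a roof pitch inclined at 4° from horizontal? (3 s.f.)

6.99%

grade % = 100 × tan 4° = 100 × 0.0699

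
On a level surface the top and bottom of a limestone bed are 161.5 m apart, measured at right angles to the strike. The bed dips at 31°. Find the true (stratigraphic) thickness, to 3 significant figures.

83.2 m

True thickness t = w · sin(dip) = 161.5 × sin 31°
t = 161.5 × 0.5150 = 83.179 m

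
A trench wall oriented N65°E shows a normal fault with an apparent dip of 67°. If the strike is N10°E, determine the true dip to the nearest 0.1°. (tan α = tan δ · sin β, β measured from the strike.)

β = acute angle between strike N10°E and section N65°E = 55°.
tan δ = tan α / sin β = tan 67° / sin 55° = 2.3559 / 0.8192 = 2.8760
δ = arctan(2.8760) = 70.83°

70.8°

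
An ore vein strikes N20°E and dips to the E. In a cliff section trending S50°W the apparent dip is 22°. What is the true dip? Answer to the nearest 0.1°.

38.9°

The section is 30° from the strike.
tan δ = tan α / sin β = tan 22° / sin 30° = 0.4040 / 0.5000 = 0.8081
true dip = arctan 0.8081 = 38.94°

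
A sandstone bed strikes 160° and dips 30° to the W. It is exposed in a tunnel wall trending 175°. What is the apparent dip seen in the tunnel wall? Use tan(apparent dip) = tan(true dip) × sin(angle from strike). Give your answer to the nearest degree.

The section lies 15° from the strike.
tan α = tan 30° × sin 15° = 0.5774 × 0.2588 = 0.1494
α = arctan(0.1494) = 8.50°

8°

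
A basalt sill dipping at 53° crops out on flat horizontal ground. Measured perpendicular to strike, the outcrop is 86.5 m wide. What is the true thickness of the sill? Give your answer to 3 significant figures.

True thickness t = w · sin(dip) = 86.5 × sin 53°
t = 86.5 × 0.7986 = 69.082 m

69.1 m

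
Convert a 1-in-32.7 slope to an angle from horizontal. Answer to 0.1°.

tan θ = 1/32.7 = 0.0306
θ = arctan(0.0306) = 1.75°

1.8°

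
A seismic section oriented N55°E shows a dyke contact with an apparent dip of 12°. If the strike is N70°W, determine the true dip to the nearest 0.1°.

14.5°

The section is 55° from the strike.
tan δ = tan α / sin β = tan 12° / sin 55° = 0.2126 / 0.8192 = 0.2595
true dip = arctan 0.2595 = 14.55°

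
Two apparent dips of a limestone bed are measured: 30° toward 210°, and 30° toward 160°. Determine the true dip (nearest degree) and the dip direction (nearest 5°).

Each apparent-dip line lies in the plane. As unit vectors (x east, y north, z up), v₁ plunges 30°→210° and v₂ plunges 30°→160°.
Cross product v₁ × v₂ gives the pole to the plane: n ∝ (-0.032, -0.365, 0.575).
tan δ = √(n_x²+n_y²)/n_z = 0.366/0.575, so δ = 32.5°.
Dip direction = atan2(-0.032, -0.365) = 185° (azimuth of n's horizontal projection).

true dip 32°, dip direction 185°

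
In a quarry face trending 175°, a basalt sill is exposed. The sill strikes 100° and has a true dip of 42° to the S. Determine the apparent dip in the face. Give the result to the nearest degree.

41°

Angle between strike (100°) and section (175°): β = 75°.
tan α = tan 42° × sin 75° = 0.9004 × 0.9659 = 0.8697
α = arctan(0.8697) = 41.01°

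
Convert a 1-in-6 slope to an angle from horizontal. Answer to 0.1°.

tan θ = 1/6 = 0.1667
θ = arctan(0.1667) = 9.46°

9.5°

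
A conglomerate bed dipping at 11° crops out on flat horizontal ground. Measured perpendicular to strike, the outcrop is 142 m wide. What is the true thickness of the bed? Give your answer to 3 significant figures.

27.1 m

True thickness t = w · sin(dip) = 142 × sin 11°
t = 142 × 0.1908 = 27.095 m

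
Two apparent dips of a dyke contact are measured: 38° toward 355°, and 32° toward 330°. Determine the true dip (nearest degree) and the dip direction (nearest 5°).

true dip 39°, dip direction 010°

The two traces are lines in the plane: v₁ = (sin 355°·cos 38°, cos 355°·cos 38°, −sin 38°), v₂ = (sin 330°·cos 32°, cos 330°·cos 32°, −sin 32°).
n = v₁ × v₂ = (0.036, 0.225, 0.282) (taken with n_z > 0).
tan δ = √(n_x²+n_y²)/n_z = 0.228/0.282, so δ = 38.9°.
Dip direction = atan2(0.036, 0.225) = 9° (azimuth of n's horizontal projection).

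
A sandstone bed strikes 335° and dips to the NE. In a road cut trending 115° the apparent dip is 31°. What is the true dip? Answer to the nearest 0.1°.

43.1°

β = acute angle between strike 335° and section 115° = 40°.
tan(true dip) = tan 31° / sin 40° = 0.9348
δ = arctan(0.9348) = 43.07°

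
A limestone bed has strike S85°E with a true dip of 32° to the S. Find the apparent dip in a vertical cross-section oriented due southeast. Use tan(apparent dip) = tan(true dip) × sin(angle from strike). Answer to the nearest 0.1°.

21.9°

The strike is S85°E and the section trends due southeast; the acute angle between them is β = 40°.
tan(apparent dip) = tan 32° · sin 40° = 0.4017
α = arctan(0.4017) = 21.88°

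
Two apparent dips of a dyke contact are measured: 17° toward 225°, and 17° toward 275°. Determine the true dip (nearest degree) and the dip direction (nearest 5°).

Represent each trace as a vector plunging at its apparent dip toward its trend (east-north-up frame): v₁ = (-0.676, -0.676, -0.292), v₂ = (-0.953, 0.083, -0.292).
n = v₁ × v₂ = (-0.222, -0.081, 0.701) (taken with n_z > 0).
Dip δ = arctan(|n_h|/n_z) = arctan(0.236/0.701) = 18.6°.
Dip direction = azimuth of (n_x, n_y) = atan2(-0.222, -0.081) = 250°.

true dip 19°, dip direction 250°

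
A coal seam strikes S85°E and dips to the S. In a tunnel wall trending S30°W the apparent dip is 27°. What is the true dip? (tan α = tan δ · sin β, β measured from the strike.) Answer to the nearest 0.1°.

29.3°

β = acute angle between strike S85°E and section S30°W = 65°.
tan(true dip) = tan 27° / sin 65° = 0.5622
true dip = arctan 0.5622 = 29.34°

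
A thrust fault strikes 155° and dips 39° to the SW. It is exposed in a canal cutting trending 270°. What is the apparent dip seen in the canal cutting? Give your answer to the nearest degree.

36°

The strike is 155° and the section trends 270°; the acute angle between them is β = 65°.
tan α = tan 39° × sin 65° = 0.8098 × 0.9063 = 0.7339
apparent dip = arctan 0.7339 = 36.28°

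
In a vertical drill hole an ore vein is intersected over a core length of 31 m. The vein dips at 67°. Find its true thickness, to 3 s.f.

True thickness t = h · cos(dip) = 31 × cos 67°
t = 31 × 0.3907 = 12.113 m

12.1 m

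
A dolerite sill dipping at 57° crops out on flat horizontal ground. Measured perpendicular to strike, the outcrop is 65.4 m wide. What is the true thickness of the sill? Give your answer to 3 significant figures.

True thickness t = w · sin(dip) = 65.4 × sin 57°
t = 65.4 × 0.8387 = 54.849 m

54.8 m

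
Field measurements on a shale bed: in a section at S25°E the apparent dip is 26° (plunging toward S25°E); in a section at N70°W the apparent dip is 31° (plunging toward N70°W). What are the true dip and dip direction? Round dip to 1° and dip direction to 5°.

true dip 55°, dip direction 225°

Each apparent-dip line lies in the plane. As unit vectors (x east, y north, z up), v₁ plunges 26°→S25°E and v₂ plunges 31°→N70°W.
n = v₁ × v₂ = (-0.548, -0.549, 0.545) (taken with n_z > 0).
True dip = arccos(n_z / |n|) = arccos(0.5748) = 54.9°.
Dip direction = atan2(-0.548, -0.549) = 225° (azimuth of n's horizontal projection).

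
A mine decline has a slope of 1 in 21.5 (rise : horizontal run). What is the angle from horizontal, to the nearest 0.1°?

2.7°

tan θ = 1/21.5 = 0.0465
θ = arctan(0.0465) = 2.66°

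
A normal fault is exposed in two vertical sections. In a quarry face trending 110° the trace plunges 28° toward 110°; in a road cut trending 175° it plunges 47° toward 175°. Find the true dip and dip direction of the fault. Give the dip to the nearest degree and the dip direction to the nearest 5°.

true dip 47°, dip direction 170°

Represent each trace as a vector plunging at its apparent dip toward its trend (east-north-up frame): v₁ = (0.830, -0.302, -0.469), v₂ = (0.059, -0.679, -0.731).
The plane normal is n = v₁ × v₂ ∝ (0.098, -0.579, 0.546).
True dip = arccos(n_z / |n|) = arccos(0.6808) = 47.1°.
Dip direction = azimuth of (n_x, n_y) = atan2(0.098, -0.579) = 170°.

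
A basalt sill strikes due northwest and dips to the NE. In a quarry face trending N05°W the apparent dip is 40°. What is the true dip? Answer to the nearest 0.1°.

β = acute angle between strike due northwest and section N05°W = 40°.
tan δ = tan α / sin β = tan 40° / sin 40° = 0.8391 / 0.6428 = 1.3054
δ = arctan(1.3054) = 52.55°

52.5°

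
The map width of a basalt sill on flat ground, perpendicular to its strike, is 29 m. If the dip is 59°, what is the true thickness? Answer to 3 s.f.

24.9 m

True thickness t = w · sin(dip) = 29 × sin 59°
t = 29 × 0.8572 = 24.858 m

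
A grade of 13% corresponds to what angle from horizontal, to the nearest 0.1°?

7.4°

tan θ = 13/100 = 0.1300
θ = arctan(0.1300) = 7.41°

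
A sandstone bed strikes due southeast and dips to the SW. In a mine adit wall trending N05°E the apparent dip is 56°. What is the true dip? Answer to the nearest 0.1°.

β = acute angle between strike due southeast and section N05°E = 50°.
tan δ = tan α / sin β = tan 56° / sin 50° = 1.4826 / 0.7660 = 1.9353
true dip = arctan 1.9353 = 62.67°

62.7°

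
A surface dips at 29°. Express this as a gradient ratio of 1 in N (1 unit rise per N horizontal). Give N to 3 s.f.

1 in 1.80

1 : N means tan θ = 1/N, so N = 1/tan 29° = 1/0.5543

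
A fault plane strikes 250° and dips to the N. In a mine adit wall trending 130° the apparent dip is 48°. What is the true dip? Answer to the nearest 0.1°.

The section is 60° from the strike.
tan δ = tan α / sin β = tan 48° / sin 60° = 1.1106 / 0.8660 = 1.2824
true dip = arctan 1.2824 = 52.05°

52.1°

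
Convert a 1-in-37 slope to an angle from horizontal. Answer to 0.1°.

1.5°

tan θ = 1/37 = 0.0270
θ = arctan(0.0270) = 1.55°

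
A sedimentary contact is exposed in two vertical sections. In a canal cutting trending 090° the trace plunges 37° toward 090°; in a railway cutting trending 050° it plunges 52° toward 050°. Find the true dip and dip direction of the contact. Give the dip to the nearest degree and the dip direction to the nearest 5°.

true dip 53°, dip direction 035°

Each apparent-dip line lies in the plane. As unit vectors (x east, y north, z up), v₁ plunges 37°→090° and v₂ plunges 52°→050°.
The plane normal is n = v₁ × v₂ ∝ (0.238, 0.346, 0.316).
True dip = arccos(n_z / |n|) = arccos(0.6016) = 53.0°.
Dip direction = azimuth of (n_x, n_y) = atan2(0.238, 0.346) = 35°.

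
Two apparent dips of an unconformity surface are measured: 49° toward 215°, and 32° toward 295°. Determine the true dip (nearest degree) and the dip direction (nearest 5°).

Represent each trace as a vector plunging at its apparent dip toward its trend (east-north-up frame): v₁ = (-0.376, -0.537, -0.755), v₂ = (-0.769, 0.358, -0.530).
n = v₁ × v₂ = (-0.555, -0.381, 0.548) (taken with n_z > 0).
True dip = arccos(n_z / |n|) = arccos(0.6312) = 50.9°.
The horizontal component of n points toward azimuth atan2(n_x, n_y) = 236°, the dip direction.

true dip 51°, dip direction 235°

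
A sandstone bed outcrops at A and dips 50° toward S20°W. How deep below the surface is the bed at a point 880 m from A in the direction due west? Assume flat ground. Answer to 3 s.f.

The hole lies 70° from the dip direction, so the down-dip offset is 880 × cos 70° = 300.98 m.
Depth = down-dip offset × tan(dip) = 300.98 × tan 50° = 300.98 × 1.1918
Depth = 358.69 m

359 m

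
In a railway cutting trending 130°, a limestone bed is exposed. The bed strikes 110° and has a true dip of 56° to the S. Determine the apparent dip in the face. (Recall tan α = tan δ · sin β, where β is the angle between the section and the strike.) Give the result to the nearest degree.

27°

The section lies 20° from the strike.
tan α = tan 56° × sin 20° = 1.4826 × 0.3420 = 0.5071
apparent dip = arctan 0.5071 = 26.89°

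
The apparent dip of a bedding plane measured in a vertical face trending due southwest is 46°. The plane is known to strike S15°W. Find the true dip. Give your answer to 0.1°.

64.2°

The section is 30° from the strike.
tan(true dip) = tan 46° / sin 30° = 2.0711
true dip = arctan 2.0711 = 64.23°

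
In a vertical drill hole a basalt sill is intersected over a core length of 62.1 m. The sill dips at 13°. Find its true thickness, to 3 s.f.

True thickness t = h · cos(dip) = 62.1 × cos 13°
t = 62.1 × 0.9744 = 60.508 m

60.5 m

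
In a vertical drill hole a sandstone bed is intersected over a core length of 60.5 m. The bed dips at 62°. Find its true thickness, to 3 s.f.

28.4 m

True thickness t = h · cos(dip) = 60.5 × cos 62°
t = 60.5 × 0.4695 = 28.403 m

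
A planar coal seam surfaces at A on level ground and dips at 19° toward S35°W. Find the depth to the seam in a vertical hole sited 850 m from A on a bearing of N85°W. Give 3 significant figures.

146 m

The hole lies 60° from the dip direction, so the down-dip offset is 850 × cos 60° = 425.00 m.
Depth = down-dip offset × tan(dip) = 425.00 × tan 19° = 425.00 × 0.3443
Depth = 146.34 m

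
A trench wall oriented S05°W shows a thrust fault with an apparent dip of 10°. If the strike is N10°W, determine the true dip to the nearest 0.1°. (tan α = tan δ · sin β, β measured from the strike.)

β = acute angle between strike N10°W and section S05°W = 15°.
tan(true dip) = tan 10° / sin 15° = 0.6813
true dip = arctan 0.6813 = 34.27°

34.3°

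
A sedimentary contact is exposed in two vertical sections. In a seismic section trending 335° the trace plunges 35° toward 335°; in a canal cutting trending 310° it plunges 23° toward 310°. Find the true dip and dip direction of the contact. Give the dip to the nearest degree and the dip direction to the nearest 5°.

true dip 41°, dip direction 010°

The two traces are lines in the plane: v₁ = (sin 335°·cos 35°, cos 335°·cos 35°, −sin 35°), v₂ = (sin 310°·cos 23°, cos 310°·cos 23°, −sin 23°).
n = v₁ × v₂ = (0.049, 0.269, 0.319) (taken with n_z > 0).
True dip = arccos(n_z / |n|) = arccos(0.7586) = 40.7°.
Dip direction = azimuth of (n_x, n_y) = atan2(0.049, 0.269) = 10°.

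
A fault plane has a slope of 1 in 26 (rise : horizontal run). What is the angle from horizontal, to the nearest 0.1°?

tan θ = 1/26 = 0.0385
θ = arctan(0.0385) = 2.20°

2.2°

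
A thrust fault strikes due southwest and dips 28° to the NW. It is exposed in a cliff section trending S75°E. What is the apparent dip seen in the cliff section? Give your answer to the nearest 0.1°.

24.7°

The section lies 60° from the strike.
tan α = tan 28° × sin 60° = 0.5317 × 0.8660 = 0.4605
apparent dip = arctan 0.4605 = 24.72°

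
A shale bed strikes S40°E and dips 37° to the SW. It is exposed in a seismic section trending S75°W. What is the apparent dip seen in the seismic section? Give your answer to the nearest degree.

34°

The section lies 65° from the strike.
tan(apparent dip) = tan 37° · sin 65° = 0.6830
apparent dip = arctan 0.6830 = 34.33°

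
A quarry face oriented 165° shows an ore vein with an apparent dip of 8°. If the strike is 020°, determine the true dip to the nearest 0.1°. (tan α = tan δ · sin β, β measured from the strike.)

The section is 35° from the strike.
tan δ = tan α / sin β = tan 8° / sin 35° = 0.1405 / 0.5736 = 0.2450
true dip = arctan 0.2450 = 13.77°

13.8°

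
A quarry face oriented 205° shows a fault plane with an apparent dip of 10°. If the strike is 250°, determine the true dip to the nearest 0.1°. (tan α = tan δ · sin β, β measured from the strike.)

The section is 45° from the strike.
tan δ = tan α / sin β = tan 10° / sin 45° = 0.1763 / 0.7071 = 0.2494
true dip = arctan 0.2494 = 14.00°

14.0°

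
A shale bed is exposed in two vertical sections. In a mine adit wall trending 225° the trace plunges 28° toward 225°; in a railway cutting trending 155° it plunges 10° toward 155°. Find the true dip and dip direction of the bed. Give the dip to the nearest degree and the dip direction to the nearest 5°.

true dip 28°, dip direction 225°

Each apparent-dip line lies in the plane. As unit vectors (x east, y north, z up), v₁ plunges 28°→225° and v₂ plunges 10°→155°.
The plane normal is n = v₁ × v₂ ∝ (-0.311, -0.304, 0.817).
tan δ = √(n_x²+n_y²)/n_z = 0.434/0.817, so δ = 28.0°.
The horizontal component of n points toward azimuth atan2(n_x, n_y) = 226°, the dip direction.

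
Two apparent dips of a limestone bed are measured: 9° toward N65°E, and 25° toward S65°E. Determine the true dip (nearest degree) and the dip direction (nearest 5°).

true dip 27°, dip direction 135°

Each apparent-dip line lies in the plane. As unit vectors (x east, y north, z up), v₁ plunges 9°→N65°E and v₂ plunges 25°→S65°E.
Cross product v₁ × v₂ gives the pole to the plane: n ∝ (0.236, -0.250, 0.686).
Dip δ = arctan(|n_h|/n_z) = arctan(0.344/0.686) = 26.6°.
Dip direction = atan2(0.236, -0.250) = 137° (azimuth of n's horizontal projection).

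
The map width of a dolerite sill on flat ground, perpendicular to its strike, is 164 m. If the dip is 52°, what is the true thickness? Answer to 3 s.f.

True thickness t = w · sin(dip) = 164 × sin 52°
t = 164 × 0.7880 = 129.234 m

129 m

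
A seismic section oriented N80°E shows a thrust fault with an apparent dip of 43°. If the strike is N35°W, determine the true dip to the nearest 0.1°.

β = acute angle between strike N35°W and section N80°E = 65°.
tan δ = tan α / sin β = tan 43° / sin 65° = 0.9325 / 0.9063 = 1.0289
δ = arctan(1.0289) = 45.82°

45.8°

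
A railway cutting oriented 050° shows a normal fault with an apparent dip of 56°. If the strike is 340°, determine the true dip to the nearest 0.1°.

57.6°

β = acute angle between strike 340° and section 050° = 70°.
tan δ = tan α / sin β = tan 56° / sin 70° = 1.4826 / 0.9397 = 1.5777
true dip = arctan 1.5777 = 57.63°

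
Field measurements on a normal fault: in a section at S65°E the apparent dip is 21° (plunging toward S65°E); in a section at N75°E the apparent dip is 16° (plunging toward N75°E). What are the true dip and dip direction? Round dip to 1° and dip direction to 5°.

true dip 21°, dip direction 115°

Each apparent-dip line lies in the plane. As unit vectors (x east, y north, z up), v₁ plunges 21°→S65°E and v₂ plunges 16°→N75°E.
The plane normal is n = v₁ × v₂ ∝ (0.198, -0.100, 0.577).
True dip = arccos(n_z / |n|) = arccos(0.9335) = 21.0°.
Dip direction = azimuth of (n_x, n_y) = atan2(0.198, -0.100) = 117°.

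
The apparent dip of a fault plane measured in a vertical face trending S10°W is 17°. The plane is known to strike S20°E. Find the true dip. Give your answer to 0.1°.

31.4°

β = acute angle between strike S20°E and section S10°W = 30°.
tan δ = tan α / sin β = tan 17° / sin 30° = 0.3057 / 0.5000 = 0.6115
δ = arctan(0.6115) = 31.44°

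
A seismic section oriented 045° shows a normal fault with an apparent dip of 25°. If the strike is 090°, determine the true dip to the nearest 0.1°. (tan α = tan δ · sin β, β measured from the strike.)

33.4°

β = acute angle between strike 090° and section 045° = 45°.
tan δ = tan α / sin β = tan 25° / sin 45° = 0.4663 / 0.7071 = 0.6595
true dip = arctan 0.6595 = 33.40°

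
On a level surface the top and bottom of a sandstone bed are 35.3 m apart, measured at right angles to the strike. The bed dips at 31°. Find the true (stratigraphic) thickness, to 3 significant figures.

18.2 m

True thickness t = w · sin(dip) = 35.3 × sin 31°
t = 35.3 × 0.5150 = 18.181 m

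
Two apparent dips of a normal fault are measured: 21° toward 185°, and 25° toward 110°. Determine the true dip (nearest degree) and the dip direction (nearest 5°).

true dip 28°, dip direction 140°

The two traces are lines in the plane: v₁ = (sin 185°·cos 21°, cos 185°·cos 21°, −sin 21°), v₂ = (sin 110°·cos 25°, cos 110°·cos 25°, −sin 25°).
n = v₁ × v₂ = (0.282, -0.340, 0.817) (taken with n_z > 0).
tan δ = √(n_x²+n_y²)/n_z = 0.441/0.817, so δ = 28.4°.
Dip direction = atan2(0.282, -0.340) = 140° (azimuth of n's horizontal projection).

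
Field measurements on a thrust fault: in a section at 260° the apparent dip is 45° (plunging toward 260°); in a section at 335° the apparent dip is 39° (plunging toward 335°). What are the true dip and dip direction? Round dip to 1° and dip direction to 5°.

true dip 49°, dip direction 290°

Each apparent-dip line lies in the plane. As unit vectors (x east, y north, z up), v₁ plunges 45°→260° and v₂ plunges 39°→335°.
Cross product v₁ × v₂ gives the pole to the plane: n ∝ (-0.575, 0.206, 0.531).
tan δ = √(n_x²+n_y²)/n_z = 0.611/0.531, so δ = 49.0°.
The horizontal component of n points toward azimuth atan2(n_x, n_y) = 290°, the dip direction.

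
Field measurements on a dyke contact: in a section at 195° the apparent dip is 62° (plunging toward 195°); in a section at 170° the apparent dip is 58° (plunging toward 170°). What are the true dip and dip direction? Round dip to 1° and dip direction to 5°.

Each apparent-dip line lies in the plane. As unit vectors (x east, y north, z up), v₁ plunges 62°→195° and v₂ plunges 58°→170°.
Cross product v₁ × v₂ gives the pole to the plane: n ∝ (-0.076, -0.184, 0.105).
True dip = arccos(n_z / |n|) = arccos(0.4664) = 62.2°.
The horizontal component of n points toward azimuth atan2(n_x, n_y) = 202°, the dip direction.

true dip 62°, dip direction 200°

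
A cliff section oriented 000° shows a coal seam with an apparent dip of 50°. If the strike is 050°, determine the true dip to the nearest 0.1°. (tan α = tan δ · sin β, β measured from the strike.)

β = acute angle between strike 050° and section 000° = 50°.
tan(true dip) = tan 50° / sin 50° = 1.5557
true dip = arctan 1.5557 = 57.27°

57.3°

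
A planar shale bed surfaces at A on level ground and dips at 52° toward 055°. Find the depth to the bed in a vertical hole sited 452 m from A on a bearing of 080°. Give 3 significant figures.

The hole lies 25° from the dip direction, so the down-dip offset is 452 × cos 25° = 409.65 m.
Depth = down-dip offset × tan(dip) = 409.65 × tan 52° = 409.65 × 1.2799
Depth = 524.33 m

524 m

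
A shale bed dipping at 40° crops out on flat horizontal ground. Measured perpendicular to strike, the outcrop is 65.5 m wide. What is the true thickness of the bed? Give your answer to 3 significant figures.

True thickness t = w · sin(dip) = 65.5 × sin 40°
t = 65.5 × 0.6428 = 42.103 m

42.1 m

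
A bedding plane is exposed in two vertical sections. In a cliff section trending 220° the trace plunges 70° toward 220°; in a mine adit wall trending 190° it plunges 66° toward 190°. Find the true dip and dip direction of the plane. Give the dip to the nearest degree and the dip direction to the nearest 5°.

Represent each trace as a vector plunging at its apparent dip toward its trend (east-north-up frame): v₁ = (-0.220, -0.262, -0.940), v₂ = (-0.071, -0.401, -0.914).
Cross product v₁ × v₂ gives the pole to the plane: n ∝ (-0.137, -0.134, 0.070).
Dip δ = arctan(|n_h|/n_z) = arctan(0.192/0.070) = 70.1°.
The horizontal component of n points toward azimuth atan2(n_x, n_y) = 226°, the dip direction.

true dip 70°, dip direction 225°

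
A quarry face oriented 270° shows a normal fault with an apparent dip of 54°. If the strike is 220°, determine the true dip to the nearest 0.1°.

60.9°

β = acute angle between strike 220° and section 270° = 50°.
tan δ = tan α / sin β = tan 54° / sin 50° = 1.3764 / 0.7660 = 1.7967
δ = arctan(1.7967) = 60.90°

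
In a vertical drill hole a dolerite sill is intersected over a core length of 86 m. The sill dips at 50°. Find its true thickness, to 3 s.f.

True thickness t = h · cos(dip) = 86 × cos 50°
t = 86 × 0.6428 = 55.280 m

55.3 m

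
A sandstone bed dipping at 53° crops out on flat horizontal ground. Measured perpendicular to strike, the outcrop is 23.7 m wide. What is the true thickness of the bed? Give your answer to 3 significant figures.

18.9 m

True thickness t = w · sin(dip) = 23.7 × sin 53°
t = 23.7 × 0.7986 = 18.928 m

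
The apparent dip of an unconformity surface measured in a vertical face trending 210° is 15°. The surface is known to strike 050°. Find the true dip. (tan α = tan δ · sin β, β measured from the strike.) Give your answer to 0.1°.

β = acute angle between strike 050° and section 210° = 20°.
tan δ = tan α / sin β = tan 15° / sin 20° = 0.2679 / 0.3420 = 0.7834
δ = arctan(0.7834) = 38.08°

38.1°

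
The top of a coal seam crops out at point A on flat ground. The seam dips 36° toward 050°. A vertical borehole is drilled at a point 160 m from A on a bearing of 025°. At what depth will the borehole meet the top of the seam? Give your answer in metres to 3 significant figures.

The hole lies 25° from the dip direction, so the down-dip offset is 160 × cos 25° = 145.01 m.
Depth = down-dip offset × tan(dip) = 145.01 × tan 36° = 145.01 × 0.7265
Depth = 105.36 m

105 m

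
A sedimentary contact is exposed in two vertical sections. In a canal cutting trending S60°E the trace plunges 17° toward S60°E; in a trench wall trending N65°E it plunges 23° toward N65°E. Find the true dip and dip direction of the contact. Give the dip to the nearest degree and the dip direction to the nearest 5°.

true dip 23°, dip direction 075°

Represent each trace as a vector plunging at its apparent dip toward its trend (east-north-up frame): v₁ = (0.828, -0.478, -0.292), v₂ = (0.834, 0.389, -0.391).
Cross product v₁ × v₂ gives the pole to the plane: n ∝ (0.301, 0.080, 0.721).
True dip = arccos(n_z / |n|) = arccos(0.9183) = 23.3°.
Dip direction = azimuth of (n_x, n_y) = atan2(0.301, 0.080) = 75°.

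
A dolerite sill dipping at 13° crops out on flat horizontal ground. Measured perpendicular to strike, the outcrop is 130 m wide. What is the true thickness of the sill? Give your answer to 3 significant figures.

29.2 m

True thickness t = w · sin(dip) = 130 × sin 13°
t = 130 × 0.2250 = 29.244 m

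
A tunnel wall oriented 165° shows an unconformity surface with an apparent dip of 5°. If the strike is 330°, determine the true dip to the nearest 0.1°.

18.7°

The section is 15° from the strike.
tan δ = tan α / sin β = tan 5° / sin 15° = 0.0875 / 0.2588 = 0.3380
δ = arctan(0.3380) = 18.68°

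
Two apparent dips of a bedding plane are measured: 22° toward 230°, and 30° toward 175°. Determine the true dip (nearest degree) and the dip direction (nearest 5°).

true dip 30°, dip direction 185°

The two traces are lines in the plane: v₁ = (sin 230°·cos 22°, cos 230°·cos 22°, −sin 22°), v₂ = (sin 175°·cos 30°, cos 175°·cos 30°, −sin 30°).
Cross product v₁ × v₂ gives the pole to the plane: n ∝ (-0.025, -0.383, 0.658).
Dip δ = arctan(|n_h|/n_z) = arctan(0.384/0.658) = 30.3°.
The horizontal component of n points toward azimuth atan2(n_x, n_y) = 184°, the dip direction.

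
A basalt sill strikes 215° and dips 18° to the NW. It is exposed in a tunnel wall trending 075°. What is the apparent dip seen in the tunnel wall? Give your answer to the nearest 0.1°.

11.8°

Angle between strike (215°) and section (075°): β = 40°.
tan(apparent dip) = tan 18° · sin 40° = 0.2089
α = arctan(0.2089) = 11.80°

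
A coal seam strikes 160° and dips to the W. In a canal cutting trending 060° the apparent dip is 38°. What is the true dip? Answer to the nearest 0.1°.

38.4°

β = acute angle between strike 160° and section 060° = 80°.
tan(true dip) = tan 38° / sin 80° = 0.7933
δ = arctan(0.7933) = 38.43°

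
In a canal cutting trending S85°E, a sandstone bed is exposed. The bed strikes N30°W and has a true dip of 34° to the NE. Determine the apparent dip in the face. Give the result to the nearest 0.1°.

The section lies 55° from the strike.
tan α = tan 34° × sin 55° = 0.6745 × 0.8192 = 0.5525
α = arctan(0.5525) = 28.92°

28.9°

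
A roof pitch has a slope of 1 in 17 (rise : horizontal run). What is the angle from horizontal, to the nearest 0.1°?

tan θ = 1/17 = 0.0588
θ = arctan(0.0588) = 3.37°

3.4°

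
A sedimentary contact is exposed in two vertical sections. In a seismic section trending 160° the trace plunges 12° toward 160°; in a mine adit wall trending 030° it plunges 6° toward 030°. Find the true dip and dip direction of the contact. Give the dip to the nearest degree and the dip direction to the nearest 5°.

true dip 21°, dip direction 105°

Represent each trace as a vector plunging at its apparent dip toward its trend (east-north-up frame): v₁ = (0.335, -0.919, -0.208), v₂ = (0.497, 0.861, -0.105).
The plane normal is n = v₁ × v₂ ∝ (0.275, -0.068, 0.745).
tan δ = √(n_x²+n_y²)/n_z = 0.284/0.745, so δ = 20.8°.
Dip direction = atan2(0.275, -0.068) = 104° (azimuth of n's horizontal projection).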